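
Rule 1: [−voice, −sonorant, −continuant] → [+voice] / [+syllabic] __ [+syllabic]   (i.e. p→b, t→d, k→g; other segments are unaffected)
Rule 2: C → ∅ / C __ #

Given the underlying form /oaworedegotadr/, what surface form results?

oaworedegodad

Rule 1 (intervocalic voicing): /t/ is a voiceless stop between vowels /o/ and /a/, so it voices to [d]. /oaworedegotadr/ → oaworedegodadr.
Rule 2 (final cluster simplification): /r/ is the second consonant of a word-final cluster /dr/, so it deletes. /oaworedegodadr/ → oaworedegodad.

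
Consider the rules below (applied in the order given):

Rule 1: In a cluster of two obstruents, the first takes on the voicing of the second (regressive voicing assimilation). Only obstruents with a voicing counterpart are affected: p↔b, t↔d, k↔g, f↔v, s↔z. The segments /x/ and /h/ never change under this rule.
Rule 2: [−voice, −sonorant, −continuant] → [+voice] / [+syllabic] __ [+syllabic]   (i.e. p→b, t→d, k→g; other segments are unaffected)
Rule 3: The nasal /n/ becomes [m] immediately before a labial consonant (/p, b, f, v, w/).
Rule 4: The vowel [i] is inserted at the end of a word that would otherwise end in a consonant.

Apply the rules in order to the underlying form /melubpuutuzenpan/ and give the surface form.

meluppuuduzempani

Rule 1 (regressive voicing assimilation): /b/ precedes the voiceless obstruent /p/, so it devoices to [p] by assimilation. /melubpuutuzenpan/ → meluppuutuzenpan.
Rule 2 (intervocalic voicing): /t/ is a voiceless stop between vowels /u/ and /u/, so it voices to [d]. /meluppuutuzenpan/ → meluppuuduzenpan.
Rule 3 (nasal place assimilation): /n/ precedes the labial consonant /p/, so it assimilates in place to [m]. /meluppuuduzenpan/ → meluppuuduzempan.
Rule 4 (final i-epenthesis): the form ends in the consonant /n/, so [i] is inserted word-finally. /meluppuuduzempan/ → meluppuuduzempani.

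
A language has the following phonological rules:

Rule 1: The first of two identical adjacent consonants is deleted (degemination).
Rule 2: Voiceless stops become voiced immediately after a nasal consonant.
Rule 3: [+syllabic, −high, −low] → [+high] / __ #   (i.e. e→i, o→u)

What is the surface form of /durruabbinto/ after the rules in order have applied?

duruabindu

Rule 1 (degemination): /rr/ is a geminate; the first /r/ deletes. /bb/ is a geminate; the first /b/ deletes. /durruabbinto/ → duruabinto.
Rule 2 (post-nasal voicing): /t/ is a voiceless stop immediately after the nasal /n/, so it voices to [d]. /duruabinto/ → duruabindo.
Rule 3 (final vowel raising): /o/ is a mid vowel in word-final position, so it raises to [u]. /duruabindo/ → duruabindu.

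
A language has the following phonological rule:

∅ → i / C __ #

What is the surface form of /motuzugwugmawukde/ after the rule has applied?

motuzugwugmawukde

No segment of /motuzugwugmawukde/ meets the structural description of the rule, so the form surfaces unchanged.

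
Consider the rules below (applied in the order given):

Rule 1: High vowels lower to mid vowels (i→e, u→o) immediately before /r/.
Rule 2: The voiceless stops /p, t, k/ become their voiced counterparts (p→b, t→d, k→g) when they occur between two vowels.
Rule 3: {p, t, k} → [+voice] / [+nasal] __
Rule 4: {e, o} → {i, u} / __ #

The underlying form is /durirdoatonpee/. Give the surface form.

Rule 1 (pre-rhotic lowering): /u/ is a high vowel immediately before /r/, so it lowers to [o]. /i/ is a high vowel immediately before /r/, so it lowers to [e]. /durirdoatonpee/ → dorerdoatonpee.
Rule 2 (intervocalic voicing): /t/ is a voiceless stop between vowels /a/ and /o/, so it voices to [d]. /dorerdoatonpee/ → dorerdoadonpee.
Rule 3 (post-nasal voicing): /p/ is a voiceless stop immediately after the nasal /n/, so it voices to [b]. /dorerdoadonpee/ → dorerdoadonbee.
Rule 4 (final vowel raising): /e/ is a mid vowel in word-final position, so it raises to [i]. /dorerdoadonbee/ → dorerdoadonbei.

dorerdoadonbei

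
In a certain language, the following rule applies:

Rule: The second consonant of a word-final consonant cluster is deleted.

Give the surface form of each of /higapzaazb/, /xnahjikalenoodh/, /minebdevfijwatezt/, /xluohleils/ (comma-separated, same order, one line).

higapzaaz, xnahjikalenood, minebdevfijwatez, xluohleil

/higapzaazb/: /b/ is the second consonant of a word-final cluster /zb/, so it deletes. → [higapzaaz].
/xnahjikalenoodh/: /h/ is the second consonant of a word-final cluster /dh/, so it deletes. → [xnahjikalenood].
/minebdevfijwatezt/: /t/ is the second consonant of a word-final cluster /zt/, so it deletes. → [minebdevfijwatez].
/xluohleils/: /s/ is the second consonant of a word-final cluster /ls/, so it deletes. → [xluohleil].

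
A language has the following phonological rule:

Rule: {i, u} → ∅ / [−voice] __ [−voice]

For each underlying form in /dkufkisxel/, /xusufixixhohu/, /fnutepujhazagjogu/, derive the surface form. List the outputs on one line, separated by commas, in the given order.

/dkufkisxel/: /u/ is a high vowel flanked by voiceless consonants /k/ and /f/, so it deletes. /i/ is a high vowel flanked by voiceless consonants /k/ and /s/, so it deletes. → [dkfksxel].
/xusufixixhohu/: /u/ is a high vowel flanked by voiceless consonants /x/ and /s/, so it deletes. /u/ is a high vowel flanked by voiceless consonants /s/ and /f/, so it deletes. /i/ is a high vowel flanked by voiceless consonants /f/ and /x/, so it deletes. /i/ is a high vowel flanked by voiceless consonants /x/ and /x/, so it deletes. → [xsfxxhohu].
/fnutepujhazagjogu/: the rule's environment is not met; surfaces unchanged as [fnutepujhazagjogu].

dkfksxel, xsfxxhohu, fnutepujhazagjogu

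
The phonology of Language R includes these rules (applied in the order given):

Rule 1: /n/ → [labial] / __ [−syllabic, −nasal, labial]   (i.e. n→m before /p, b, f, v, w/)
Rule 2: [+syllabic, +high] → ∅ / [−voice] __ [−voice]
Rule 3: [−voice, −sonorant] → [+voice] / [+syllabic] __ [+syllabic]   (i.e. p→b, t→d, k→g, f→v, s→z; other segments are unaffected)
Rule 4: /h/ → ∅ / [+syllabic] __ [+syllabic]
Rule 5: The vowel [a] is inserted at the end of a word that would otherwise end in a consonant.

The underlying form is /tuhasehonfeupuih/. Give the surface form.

thazeomfeubuiha

Rule 1 (nasal place assimilation): /n/ precedes the labial consonant /f/, so it assimilates in place to [m]. /tuhasehonfeupuih/ → tuhasehomfeupuih.
Rule 2 (high vowel syncope): /u/ is a high vowel flanked by voiceless consonants /t/ and /h/, so it deletes. /tuhasehomfeupuih/ → thasehomfeupuih.
Rule 3 (intervocalic voicing): /s/ is a voiceless obstruent between vowels /a/ and /e/, so it voices to [z]. /p/ is a voiceless obstruent between vowels /u/ and /u/, so it voices to [b]. /thasehomfeupuih/ → thazehomfeubuih.
Rule 4 (intervocalic h-deletion): /h/ occurs between vowels /e/ and /o/, so it deletes. /thazehomfeubuih/ → thazeomfeubuih.
Rule 5 (final a-epenthesis): the form ends in the consonant /h/, so [a] is inserted word-finally. /thazeomfeubuih/ → thazeomfeubuiha.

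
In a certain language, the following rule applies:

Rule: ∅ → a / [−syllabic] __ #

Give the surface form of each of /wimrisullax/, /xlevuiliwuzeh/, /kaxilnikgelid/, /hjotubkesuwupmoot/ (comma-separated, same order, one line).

wimrisullaxa, xlevuiliwuzeha, kaxilnikgelida, hjotubkesuwupmoota

/wimrisullax/: the form ends in the consonant /x/, so [a] is inserted word-finally. → [wimrisullaxa].
/xlevuiliwuzeh/: the form ends in the consonant /h/, so [a] is inserted word-finally. → [xlevuiliwuzeha].
/kaxilnikgelid/: the form ends in the consonant /d/, so [a] is inserted word-finally. → [kaxilnikgelida].
/hjotubkesuwupmoot/: the form ends in the consonant /t/, so [a] is inserted word-finally. → [hjotubkesuwupmoota].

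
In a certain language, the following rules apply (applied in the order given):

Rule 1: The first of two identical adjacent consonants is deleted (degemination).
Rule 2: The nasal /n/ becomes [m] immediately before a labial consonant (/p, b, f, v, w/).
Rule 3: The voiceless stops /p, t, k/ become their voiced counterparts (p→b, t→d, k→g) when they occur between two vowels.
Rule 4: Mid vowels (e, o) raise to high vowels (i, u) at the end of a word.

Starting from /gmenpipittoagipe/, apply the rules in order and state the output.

gmempibidoagibi

Rule 1 (degemination): /tt/ is a geminate; the first /t/ deletes. /gmenpipittoagipe/ → gmenpipitoagipe.
Rule 2 (nasal place assimilation): /n/ precedes the labial consonant /p/, so it assimilates in place to [m]. /gmenpipitoagipe/ → gmempipitoagipe.
Rule 3 (intervocalic voicing): /p/ is a voiceless stop between vowels /i/ and /i/, so it voices to [b]. /t/ is a voiceless stop between vowels /i/ and /o/, so it voices to [d]. /p/ is a voiceless stop between vowels /i/ and /e/, so it voices to [b]. /gmempipitoagipe/ → gmempibidoagibe.
Rule 4 (final vowel raising): /e/ is a mid vowel in word-final position, so it raises to [i]. /gmempibidoagibe/ → gmempibidoagibi.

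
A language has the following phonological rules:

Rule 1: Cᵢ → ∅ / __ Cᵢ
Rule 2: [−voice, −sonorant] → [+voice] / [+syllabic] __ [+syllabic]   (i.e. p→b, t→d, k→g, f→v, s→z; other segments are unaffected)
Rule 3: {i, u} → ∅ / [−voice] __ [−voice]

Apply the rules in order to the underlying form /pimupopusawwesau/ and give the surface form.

pimubobuzawezau

Rule 1 (degemination): /ww/ is a geminate; the first /w/ deletes. /pimupopusawwesau/ → pimupopusawesau.
Rule 2 (intervocalic voicing): /p/ is a voiceless obstruent between vowels /u/ and /o/, so it voices to [b]. /p/ is a voiceless obstruent between vowels /o/ and /u/, so it voices to [b]. /s/ is a voiceless obstruent between vowels /u/ and /a/, so it voices to [z]. /s/ is a voiceless obstruent between vowels /e/ and /a/, so it voices to [z]. /pimupopusawesau/ → pimubobuzawezau.
Rule 3 (high vowel syncope): no segment meets the environment; /pimubobuzawezau/ is unchanged.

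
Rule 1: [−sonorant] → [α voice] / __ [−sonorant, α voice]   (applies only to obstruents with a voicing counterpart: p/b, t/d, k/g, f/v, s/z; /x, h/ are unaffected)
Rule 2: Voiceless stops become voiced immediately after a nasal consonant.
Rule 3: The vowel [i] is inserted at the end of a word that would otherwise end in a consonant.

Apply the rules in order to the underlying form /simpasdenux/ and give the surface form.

Rule 1 (regressive voicing assimilation): /s/ precedes the voiced obstruent /d/, so it voices to [z] by assimilation. /simpasdenux/ → simpazdenux.
Rule 2 (post-nasal voicing): /p/ is a voiceless stop immediately after the nasal /m/, so it voices to [b]. /simpazdenux/ → simbazdenux.
Rule 3 (final i-epenthesis): the form ends in the consonant /x/, so [i] is inserted word-finally. /simbazdenux/ → simbazdenuxi.

simbazdenuxi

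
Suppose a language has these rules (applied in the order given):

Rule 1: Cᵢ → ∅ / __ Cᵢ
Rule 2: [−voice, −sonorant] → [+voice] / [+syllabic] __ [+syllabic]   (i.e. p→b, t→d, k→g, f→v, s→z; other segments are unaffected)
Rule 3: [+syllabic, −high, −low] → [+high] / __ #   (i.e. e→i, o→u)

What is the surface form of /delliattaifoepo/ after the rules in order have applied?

Rule 1 (degemination): /ll/ is a geminate; the first /l/ deletes. /tt/ is a geminate; the first /t/ deletes. /delliattaifoepo/ → deliataifoepo.
Rule 2 (intervocalic voicing): /t/ is a voiceless obstruent between vowels /a/ and /a/, so it voices to [d]. /f/ is a voiceless obstruent between vowels /i/ and /o/, so it voices to [v]. /p/ is a voiceless obstruent between vowels /e/ and /o/, so it voices to [b]. /deliataifoepo/ → deliadaivoebo.
Rule 3 (final vowel raising): /o/ is a mid vowel in word-final position, so it raises to [u]. /deliadaivoebo/ → deliadaivoebu.

deliadaivoebu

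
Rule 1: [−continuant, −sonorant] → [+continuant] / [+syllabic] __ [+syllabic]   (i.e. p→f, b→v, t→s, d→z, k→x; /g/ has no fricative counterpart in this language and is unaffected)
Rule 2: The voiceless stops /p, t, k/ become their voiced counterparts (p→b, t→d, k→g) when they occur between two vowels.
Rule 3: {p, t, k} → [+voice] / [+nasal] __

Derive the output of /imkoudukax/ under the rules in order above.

imgouzuxax

Rule 1 (intervocalic spirantization): /d/ is a stop between vowels /u/ and /u/, so it spirantizes to the fricative [z]. /k/ is a stop between vowels /u/ and /a/, so it spirantizes to the fricative [x]. /imkoudukax/ → imkouzuxax.
Rule 2 (intervocalic voicing): no segment meets the environment; /imkouzuxax/ is unchanged.
Rule 3 (post-nasal voicing): /k/ is a voiceless stop immediately after the nasal /m/, so it voices to [g]. /imkouzuxax/ → imgouzuxax.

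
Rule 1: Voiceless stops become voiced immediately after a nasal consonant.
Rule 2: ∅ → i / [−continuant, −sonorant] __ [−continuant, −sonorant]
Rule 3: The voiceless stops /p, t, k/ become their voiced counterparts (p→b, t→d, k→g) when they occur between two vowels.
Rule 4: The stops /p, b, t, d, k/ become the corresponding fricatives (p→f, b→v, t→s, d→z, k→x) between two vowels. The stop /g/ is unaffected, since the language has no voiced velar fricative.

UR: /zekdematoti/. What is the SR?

zegizemazozi

Rule 1 (post-nasal voicing): no segment meets the environment; /zekdematoti/ is unchanged.
Rule 2 (stop-cluster i-epenthesis): /k/ and /d/ form a stop–stop cluster, so [i] is inserted between them. /zekdematoti/ → zekidematoti.
Rule 3 (intervocalic voicing): /k/ is a voiceless stop between vowels /e/ and /i/, so it voices to [g]. /t/ is a voiceless stop between vowels /a/ and /o/, so it voices to [d]. /t/ is a voiceless stop between vowels /o/ and /i/, so it voices to [d]. /zekidematoti/ → zegidemadodi.
Rule 4 (intervocalic spirantization): /d/ is a stop between vowels /i/ and /e/, so it spirantizes to the fricative [z]. /d/ is a stop between vowels /a/ and /o/, so it spirantizes to the fricative [z]. /d/ is a stop between vowels /o/ and /i/, so it spirantizes to the fricative [z]. /zegidemadodi/ → zegizemazozi.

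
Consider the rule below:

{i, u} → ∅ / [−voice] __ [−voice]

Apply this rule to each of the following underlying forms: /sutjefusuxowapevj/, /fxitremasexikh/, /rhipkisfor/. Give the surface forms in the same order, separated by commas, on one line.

/sutjefusuxowapevj/: /u/ is a high vowel flanked by voiceless consonants /s/ and /t/, so it deletes. /u/ is a high vowel flanked by voiceless consonants /f/ and /s/, so it deletes. /u/ is a high vowel flanked by voiceless consonants /s/ and /x/, so it deletes. → [stjefsxowapevj].
/fxitremasexikh/: /i/ is a high vowel flanked by voiceless consonants /x/ and /t/, so it deletes. /i/ is a high vowel flanked by voiceless consonants /x/ and /k/, so it deletes. → [fxtremasexkh].
/rhipkisfor/: /i/ is a high vowel flanked by voiceless consonants /h/ and /p/, so it deletes. /i/ is a high vowel flanked by voiceless consonants /k/ and /s/, so it deletes. → [rhpksfor].

stjefsxowapevj, fxtremasexkh, rhpksfor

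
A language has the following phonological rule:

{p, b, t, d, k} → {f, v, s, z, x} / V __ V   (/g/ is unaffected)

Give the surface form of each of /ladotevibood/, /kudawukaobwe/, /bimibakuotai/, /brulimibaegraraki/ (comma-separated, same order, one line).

/ladotevibood/: /d/ is a stop between vowels /a/ and /o/, so it spirantizes to the fricative [z]. /t/ is a stop between vowels /o/ and /e/, so it spirantizes to the fricative [s]. /b/ is a stop between vowels /i/ and /o/, so it spirantizes to the fricative [v]. → [lazosevivood].
/kudawukaobwe/: /d/ is a stop between vowels /u/ and /a/, so it spirantizes to the fricative [z]. /k/ is a stop between vowels /u/ and /a/, so it spirantizes to the fricative [x]. → [kuzawuxaobwe].
/bimibakuotai/: /b/ is a stop between vowels /i/ and /a/, so it spirantizes to the fricative [v]. /k/ is a stop between vowels /a/ and /u/, so it spirantizes to the fricative [x]. /t/ is a stop between vowels /o/ and /a/, so it spirantizes to the fricative [s]. → [bimivaxuosai].
/brulimibaegraraki/: /b/ is a stop between vowels /i/ and /a/, so it spirantizes to the fricative [v]. /k/ is a stop between vowels /a/ and /i/, so it spirantizes to the fricative [x]. → [brulimivaegraraxi].

lazosevivood, kuzawuxaobwe, bimivaxuosai, brulimivaegraraxi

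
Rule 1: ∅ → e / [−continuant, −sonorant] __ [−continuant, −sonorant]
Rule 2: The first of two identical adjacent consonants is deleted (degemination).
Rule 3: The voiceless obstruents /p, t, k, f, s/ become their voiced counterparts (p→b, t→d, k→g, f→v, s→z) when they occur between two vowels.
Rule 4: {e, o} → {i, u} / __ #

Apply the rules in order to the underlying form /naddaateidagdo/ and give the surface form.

Rule 1 (stop-cluster e-epenthesis): /d/ and /d/ form a stop–stop cluster, so [e] is inserted between them. /g/ and /d/ form a stop–stop cluster, so [e] is inserted between them. /naddaateidagdo/ → nadedaateidagedo.
Rule 2 (degemination): no segment meets the environment; /nadedaateidagedo/ is unchanged.
Rule 3 (intervocalic voicing): /t/ is a voiceless obstruent between vowels /a/ and /e/, so it voices to [d]. /nadedaateidagedo/ → nadedaadeidagedo.
Rule 4 (final vowel raising): /o/ is a mid vowel in word-final position, so it raises to [u]. /nadedaadeidagedo/ → nadedaadeidagedu.

nadedaadeidagedu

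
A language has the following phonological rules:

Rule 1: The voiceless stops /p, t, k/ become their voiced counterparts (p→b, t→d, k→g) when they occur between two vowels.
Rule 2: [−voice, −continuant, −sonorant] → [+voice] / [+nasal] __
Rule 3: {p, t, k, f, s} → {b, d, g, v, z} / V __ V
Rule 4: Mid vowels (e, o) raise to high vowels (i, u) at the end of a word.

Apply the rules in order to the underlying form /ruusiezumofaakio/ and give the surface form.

Rule 1 (intervocalic voicing): /k/ is a voiceless stop between vowels /a/ and /i/, so it voices to [g]. /ruusiezumofaakio/ → ruusiezumofaagio.
Rule 2 (post-nasal voicing): no segment meets the environment; /ruusiezumofaagio/ is unchanged.
Rule 3 (intervocalic voicing): /s/ is a voiceless obstruent between vowels /u/ and /i/, so it voices to [z]. /f/ is a voiceless obstruent between vowels /o/ and /a/, so it voices to [v]. /ruusiezumofaagio/ → ruuziezumovaagio.
Rule 4 (final vowel raising): /o/ is a mid vowel in word-final position, so it raises to [u]. /ruuziezumovaagio/ → ruuziezumovaagiu.

ruuziezumovaagiu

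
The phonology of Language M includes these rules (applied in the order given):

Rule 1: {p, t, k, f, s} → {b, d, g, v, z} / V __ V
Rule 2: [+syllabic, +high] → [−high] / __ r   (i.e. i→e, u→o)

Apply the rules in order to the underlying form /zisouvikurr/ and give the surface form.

zizouvigorr

Rule 1 (intervocalic voicing): /s/ is a voiceless obstruent between vowels /i/ and /o/, so it voices to [z]. /k/ is a voiceless obstruent between vowels /i/ and /u/, so it voices to [g]. /zisouvikurr/ → zizouvigurr.
Rule 2 (pre-rhotic lowering): /u/ is a high vowel immediately before /r/, so it lowers to [o]. /zizouvigurr/ → zizouvigorr.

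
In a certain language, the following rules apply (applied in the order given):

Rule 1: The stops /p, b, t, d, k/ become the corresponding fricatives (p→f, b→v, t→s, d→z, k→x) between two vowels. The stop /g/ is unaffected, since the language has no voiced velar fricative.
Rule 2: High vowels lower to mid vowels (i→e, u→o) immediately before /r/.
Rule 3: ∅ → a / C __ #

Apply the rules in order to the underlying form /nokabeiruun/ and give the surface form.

noxaveeruuna

Rule 1 (intervocalic spirantization): /k/ is a stop between vowels /o/ and /a/, so it spirantizes to the fricative [x]. /b/ is a stop between vowels /a/ and /e/, so it spirantizes to the fricative [v]. /nokabeiruun/ → noxaveiruun.
Rule 2 (pre-rhotic lowering): /i/ is a high vowel immediately before /r/, so it lowers to [e]. /noxaveiruun/ → noxaveeruun.
Rule 3 (final a-epenthesis): the form ends in the consonant /n/, so [a] is inserted word-finally. /noxaveeruun/ → noxaveeruuna.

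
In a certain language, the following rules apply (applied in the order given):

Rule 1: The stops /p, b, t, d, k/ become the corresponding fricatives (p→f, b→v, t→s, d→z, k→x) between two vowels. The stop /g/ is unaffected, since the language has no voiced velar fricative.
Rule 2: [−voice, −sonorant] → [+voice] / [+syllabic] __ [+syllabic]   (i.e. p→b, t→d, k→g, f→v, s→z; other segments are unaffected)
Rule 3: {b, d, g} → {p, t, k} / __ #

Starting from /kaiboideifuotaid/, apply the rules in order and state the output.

kaivoizeivuozait

Rule 1 (intervocalic spirantization): /b/ is a stop between vowels /i/ and /o/, so it spirantizes to the fricative [v]. /d/ is a stop between vowels /i/ and /e/, so it spirantizes to the fricative [z]. /t/ is a stop between vowels /o/ and /a/, so it spirantizes to the fricative [s]. /kaiboideifuotaid/ → kaivoizeifuosaid.
Rule 2 (intervocalic voicing): /f/ is a voiceless obstruent between vowels /i/ and /u/, so it voices to [v]. /s/ is a voiceless obstruent between vowels /o/ and /a/, so it voices to [z]. /kaivoizeifuosaid/ → kaivoizeivuozaid.
Rule 3 (final devoicing): /d/ is a voiced stop in word-final position, so it devoices to [t]. /kaivoizeivuozaid/ → kaivoizeivuozait.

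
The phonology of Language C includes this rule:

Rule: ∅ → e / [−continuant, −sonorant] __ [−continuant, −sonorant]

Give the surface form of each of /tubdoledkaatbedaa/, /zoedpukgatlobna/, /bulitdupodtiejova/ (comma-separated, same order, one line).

tubedoledekaatebedaa, zoedepukegatlobna, bulitedupodetiejova

/tubdoledkaatbedaa/: /b/ and /d/ form a stop–stop cluster, so [e] is inserted between them. /d/ and /k/ form a stop–stop cluster, so [e] is inserted between them. /t/ and /b/ form a stop–stop cluster, so [e] is inserted between them. → [tubedoledekaatebedaa].
/zoedpukgatlobna/: /d/ and /p/ form a stop–stop cluster, so [e] is inserted between them. /k/ and /g/ form a stop–stop cluster, so [e] is inserted between them. → [zoedepukegatlobna].
/bulitdupodtiejova/: /t/ and /d/ form a stop–stop cluster, so [e] is inserted between them. /d/ and /t/ form a stop–stop cluster, so [e] is inserted between them. → [bulitedupodetiejova].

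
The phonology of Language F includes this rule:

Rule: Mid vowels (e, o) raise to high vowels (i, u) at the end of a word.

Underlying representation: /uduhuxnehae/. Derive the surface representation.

uduhuxnehai

/e/ is a mid vowel in word-final position, so it raises to [i].
The other instance of /e/ does not occur in the required environment and remains unchanged.
Surface form: [uduhuxnehai].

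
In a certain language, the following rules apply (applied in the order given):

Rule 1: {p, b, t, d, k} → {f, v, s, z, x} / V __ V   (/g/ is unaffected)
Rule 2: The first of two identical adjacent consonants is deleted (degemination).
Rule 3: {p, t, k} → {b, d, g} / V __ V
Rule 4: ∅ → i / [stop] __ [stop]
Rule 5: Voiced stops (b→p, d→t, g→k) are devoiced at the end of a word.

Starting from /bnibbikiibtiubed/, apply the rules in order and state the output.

Rule 1 (intervocalic spirantization): /k/ is a stop between vowels /i/ and /i/, so it spirantizes to the fricative [x]. /b/ is a stop between vowels /u/ and /e/, so it spirantizes to the fricative [v]. /bnibbikiibtiubed/ → bnibbixiibtiuved.
Rule 2 (degemination): /bb/ is a geminate; the first /b/ deletes. /bnibbixiibtiuved/ → bnibixiibtiuved.
Rule 3 (intervocalic voicing): no segment meets the environment; /bnibixiibtiuved/ is unchanged.
Rule 4 (stop-cluster i-epenthesis): /b/ and /t/ form a stop–stop cluster, so [i] is inserted between them. /bnibixiibtiuved/ → bnibixiibitiuved.
Rule 5 (final devoicing): /d/ is a voiced stop in word-final position, so it devoices to [t]. /bnibixiibitiuved/ → bnibixiibitiuvet.

bnibixiibitiuvet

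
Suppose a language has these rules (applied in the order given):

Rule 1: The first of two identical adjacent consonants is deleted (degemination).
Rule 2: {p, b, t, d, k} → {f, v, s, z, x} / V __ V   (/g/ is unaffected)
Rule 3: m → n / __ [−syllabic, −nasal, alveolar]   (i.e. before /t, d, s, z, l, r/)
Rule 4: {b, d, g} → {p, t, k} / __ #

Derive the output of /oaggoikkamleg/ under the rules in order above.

oagoixanlek

Rule 1 (degemination): /gg/ is a geminate; the first /g/ deletes. /kk/ is a geminate; the first /k/ deletes. /oaggoikkamleg/ → oagoikamleg.
Rule 2 (intervocalic spirantization): /k/ is a stop between vowels /i/ and /a/, so it spirantizes to the fricative [x]. /oagoikamleg/ → oagoixamleg.
Rule 3 (nasal place assimilation): /m/ precedes the alveolar consonant /l/, so it assimilates in place to [n]. /oagoixamleg/ → oagoixanleg.
Rule 4 (final devoicing): /g/ is a voiced stop in word-final position, so it devoices to [k]. /oagoixanleg/ → oagoixanlek.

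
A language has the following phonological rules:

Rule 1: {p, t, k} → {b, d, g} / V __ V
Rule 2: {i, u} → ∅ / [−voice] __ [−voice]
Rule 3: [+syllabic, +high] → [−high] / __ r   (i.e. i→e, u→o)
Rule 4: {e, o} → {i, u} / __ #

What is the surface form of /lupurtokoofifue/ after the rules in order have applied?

Rule 1 (intervocalic voicing): /p/ is a voiceless stop between vowels /u/ and /u/, so it voices to [b]. /k/ is a voiceless stop between vowels /o/ and /o/, so it voices to [g]. /lupurtokoofifue/ → luburtogoofifue.
Rule 2 (high vowel syncope): /i/ is a high vowel flanked by voiceless consonants /f/ and /f/, so it deletes. /luburtogoofifue/ → luburtogooffue.
Rule 3 (pre-rhotic lowering): /u/ is a high vowel immediately before /r/, so it lowers to [o]. /luburtogooffue/ → lubortogooffue.
Rule 4 (final vowel raising): /e/ is a mid vowel in word-final position, so it raises to [i]. /lubortogooffue/ → lubortogooffui.

lubortogooffui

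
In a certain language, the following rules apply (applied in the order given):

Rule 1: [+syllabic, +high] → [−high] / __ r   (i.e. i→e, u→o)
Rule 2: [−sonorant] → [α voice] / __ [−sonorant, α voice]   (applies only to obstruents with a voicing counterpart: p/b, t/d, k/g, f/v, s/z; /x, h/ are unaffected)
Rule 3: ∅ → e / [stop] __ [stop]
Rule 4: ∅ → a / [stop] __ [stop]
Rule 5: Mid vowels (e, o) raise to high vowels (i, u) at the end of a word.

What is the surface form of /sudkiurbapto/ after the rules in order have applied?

Rule 1 (pre-rhotic lowering): /u/ is a high vowel immediately before /r/, so it lowers to [o]. /sudkiurbapto/ → sudkiorbapto.
Rule 2 (regressive voicing assimilation): /d/ precedes the voiceless obstruent /k/, so it devoices to [t] by assimilation. /sudkiorbapto/ → sutkiorbapto.
Rule 3 (stop-cluster e-epenthesis): /t/ and /k/ form a stop–stop cluster, so [e] is inserted between them. /p/ and /t/ form a stop–stop cluster, so [e] is inserted between them. /sutkiorbapto/ → sutekiorbapeto.
Rule 4 (stop-cluster a-epenthesis): no segment meets the environment; /sutekiorbapeto/ is unchanged.
Rule 5 (final vowel raising): /o/ is a mid vowel in word-final position, so it raises to [u]. /sutekiorbapeto/ → sutekiorbapetu.

sutekiorbapetu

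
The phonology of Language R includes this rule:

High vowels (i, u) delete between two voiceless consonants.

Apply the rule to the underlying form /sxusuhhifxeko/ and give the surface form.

/u/ is a high vowel flanked by voiceless consonants /x/ and /s/, so it deletes.
/u/ is a high vowel flanked by voiceless consonants /s/ and /h/, so it deletes.
/i/ is a high vowel flanked by voiceless consonants /h/ and /f/, so it deletes.
Surface form: [sxshhfxeko].

sxshhfxeko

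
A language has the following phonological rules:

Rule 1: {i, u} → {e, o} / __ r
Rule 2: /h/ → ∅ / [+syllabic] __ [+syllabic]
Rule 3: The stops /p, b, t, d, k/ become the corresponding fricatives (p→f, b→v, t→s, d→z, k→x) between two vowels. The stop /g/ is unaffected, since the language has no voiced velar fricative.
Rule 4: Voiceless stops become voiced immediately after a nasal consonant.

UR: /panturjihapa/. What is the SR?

Rule 1 (pre-rhotic lowering): /u/ is a high vowel immediately before /r/, so it lowers to [o]. /panturjihapa/ → pantorjihapa.
Rule 2 (intervocalic h-deletion): /h/ occurs between vowels /i/ and /a/, so it deletes. /pantorjihapa/ → pantorjiapa.
Rule 3 (intervocalic spirantization): /p/ is a stop between vowels /a/ and /a/, so it spirantizes to the fricative [f]. /pantorjiapa/ → pantorjiafa.
Rule 4 (post-nasal voicing): /t/ is a voiceless stop immediately after the nasal /n/, so it voices to [d]. /pantorjiafa/ → pandorjiafa.

pandorjiafa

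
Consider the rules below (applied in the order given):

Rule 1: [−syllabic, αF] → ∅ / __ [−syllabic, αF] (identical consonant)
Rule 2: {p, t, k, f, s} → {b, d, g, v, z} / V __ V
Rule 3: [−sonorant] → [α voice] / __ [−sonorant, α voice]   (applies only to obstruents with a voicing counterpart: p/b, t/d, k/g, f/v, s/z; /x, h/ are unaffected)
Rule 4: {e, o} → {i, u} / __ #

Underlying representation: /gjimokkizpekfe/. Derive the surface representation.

Rule 1 (degemination): /kk/ is a geminate; the first /k/ deletes. /gjimokkizpekfe/ → gjimokizpekfe.
Rule 2 (intervocalic voicing): /k/ is a voiceless obstruent between vowels /o/ and /i/, so it voices to [g]. /gjimokizpekfe/ → gjimogizpekfe.
Rule 3 (regressive voicing assimilation): /z/ precedes the voiceless obstruent /p/, so it devoices to [s] by assimilation. /gjimogizpekfe/ → gjimogispekfe.
Rule 4 (final vowel raising): /e/ is a mid vowel in word-final position, so it raises to [i]. /gjimogispekfe/ → gjimogispekfi.

gjimogispekfi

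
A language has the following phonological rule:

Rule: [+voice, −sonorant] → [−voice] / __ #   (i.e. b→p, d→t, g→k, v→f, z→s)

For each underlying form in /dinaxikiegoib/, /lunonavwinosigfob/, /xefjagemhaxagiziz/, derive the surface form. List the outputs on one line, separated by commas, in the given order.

dinaxikiegoip, lunonavwinosigfop, xefjagemhaxagizis

/dinaxikiegoib/: /b/ is a voiced obstruent in word-final position, so it devoices to [p]. → [dinaxikiegoip].
/lunonavwinosigfob/: /b/ is a voiced obstruent in word-final position, so it devoices to [p]. → [lunonavwinosigfop].
/xefjagemhaxagiziz/: /z/ is a voiced obstruent in word-final position, so it devoices to [s]. → [xefjagemhaxagizis].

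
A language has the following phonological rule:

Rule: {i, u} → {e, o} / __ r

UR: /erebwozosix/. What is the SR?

No segment of /erebwozosix/ meets the structural description of the rule, so the form surfaces unchanged.

erebwozosix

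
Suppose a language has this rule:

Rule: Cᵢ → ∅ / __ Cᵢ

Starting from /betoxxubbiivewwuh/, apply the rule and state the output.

/xx/ is a geminate; the first /x/ deletes.
/bb/ is a geminate; the first /b/ deletes.
/ww/ is a geminate; the first /w/ deletes.
Surface form: [betoxubiivewuh].

betoxubiivewuh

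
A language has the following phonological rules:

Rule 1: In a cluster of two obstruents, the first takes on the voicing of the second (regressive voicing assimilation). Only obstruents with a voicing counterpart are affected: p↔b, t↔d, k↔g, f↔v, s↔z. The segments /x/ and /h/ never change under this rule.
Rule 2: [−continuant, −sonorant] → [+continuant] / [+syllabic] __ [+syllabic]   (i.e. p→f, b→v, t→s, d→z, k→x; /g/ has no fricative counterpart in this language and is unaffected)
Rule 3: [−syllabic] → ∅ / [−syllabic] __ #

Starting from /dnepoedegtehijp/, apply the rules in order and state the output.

Rule 1 (regressive voicing assimilation): /g/ precedes the voiceless obstruent /t/, so it devoices to [k] by assimilation. /dnepoedegtehijp/ → dnepoedektehijp.
Rule 2 (intervocalic spirantization): /p/ is a stop between vowels /e/ and /o/, so it spirantizes to the fricative [f]. /d/ is a stop between vowels /e/ and /e/, so it spirantizes to the fricative [z]. /dnepoedektehijp/ → dnefoezektehijp.
Rule 3 (final cluster simplification): /p/ is the second consonant of a word-final cluster /jp/, so it deletes. /dnefoezektehijp/ → dnefoezektehij.

dnefoezektehij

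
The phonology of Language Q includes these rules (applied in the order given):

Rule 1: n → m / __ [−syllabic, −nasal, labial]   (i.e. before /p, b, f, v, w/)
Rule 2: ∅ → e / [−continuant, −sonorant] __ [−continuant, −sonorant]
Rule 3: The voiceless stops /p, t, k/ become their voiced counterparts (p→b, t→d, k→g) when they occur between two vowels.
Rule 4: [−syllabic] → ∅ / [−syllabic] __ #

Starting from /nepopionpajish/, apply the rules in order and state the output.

nebobiompajis

Rule 1 (nasal place assimilation): /n/ precedes the labial consonant /p/, so it assimilates in place to [m]. /nepopionpajish/ → nepopiompajish.
Rule 2 (stop-cluster e-epenthesis): no segment meets the environment; /nepopiompajish/ is unchanged.
Rule 3 (intervocalic voicing): /p/ is a voiceless stop between vowels /e/ and /o/, so it voices to [b]. /p/ is a voiceless stop between vowels /o/ and /i/, so it voices to [b]. /nepopiompajish/ → nebobiompajish.
Rule 4 (final cluster simplification): /h/ is the second consonant of a word-final cluster /sh/, so it deletes. /nebobiompajish/ → nebobiompajis.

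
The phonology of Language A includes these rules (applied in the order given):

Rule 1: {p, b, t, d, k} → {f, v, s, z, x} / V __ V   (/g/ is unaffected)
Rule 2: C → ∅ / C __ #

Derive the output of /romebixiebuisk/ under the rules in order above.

Rule 1 (intervocalic spirantization): /b/ is a stop between vowels /e/ and /i/, so it spirantizes to the fricative [v]. /b/ is a stop between vowels /e/ and /u/, so it spirantizes to the fricative [v]. /romebixiebuisk/ → romevixievuisk.
Rule 2 (final cluster simplification): /k/ is the second consonant of a word-final cluster /sk/, so it deletes. /romevixievuisk/ → romevixievuis.

romevixievuis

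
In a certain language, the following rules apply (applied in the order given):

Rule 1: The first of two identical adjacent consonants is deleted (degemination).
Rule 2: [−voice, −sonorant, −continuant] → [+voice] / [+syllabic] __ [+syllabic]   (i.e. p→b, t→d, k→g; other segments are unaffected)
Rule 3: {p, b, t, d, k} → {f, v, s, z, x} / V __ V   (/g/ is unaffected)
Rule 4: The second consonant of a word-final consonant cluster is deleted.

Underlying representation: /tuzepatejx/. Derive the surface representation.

Rule 1 (degemination): no segment meets the environment; /tuzepatejx/ is unchanged.
Rule 2 (intervocalic voicing): /p/ is a voiceless stop between vowels /e/ and /a/, so it voices to [b]. /t/ is a voiceless stop between vowels /a/ and /e/, so it voices to [d]. /tuzepatejx/ → tuzebadejx.
Rule 3 (intervocalic spirantization): /b/ is a stop between vowels /e/ and /a/, so it spirantizes to the fricative [v]. /d/ is a stop between vowels /a/ and /e/, so it spirantizes to the fricative [z]. /tuzebadejx/ → tuzevazejx.
Rule 4 (final cluster simplification): /x/ is the second consonant of a word-final cluster /jx/, so it deletes. /tuzevazejx/ → tuzevazej.

tuzevazej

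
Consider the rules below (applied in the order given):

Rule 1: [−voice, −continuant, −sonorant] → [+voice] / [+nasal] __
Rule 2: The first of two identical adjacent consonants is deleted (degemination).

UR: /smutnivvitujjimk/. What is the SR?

Rule 1 (post-nasal voicing): /k/ is a voiceless stop immediately after the nasal /m/, so it voices to [g]. /smutnivvitujjimk/ → smutnivvitujjimg.
Rule 2 (degemination): /vv/ is a geminate; the first /v/ deletes. /jj/ is a geminate; the first /j/ deletes. /smutnivvitujjimg/ → smutnivitujimg.

smutnivitujimg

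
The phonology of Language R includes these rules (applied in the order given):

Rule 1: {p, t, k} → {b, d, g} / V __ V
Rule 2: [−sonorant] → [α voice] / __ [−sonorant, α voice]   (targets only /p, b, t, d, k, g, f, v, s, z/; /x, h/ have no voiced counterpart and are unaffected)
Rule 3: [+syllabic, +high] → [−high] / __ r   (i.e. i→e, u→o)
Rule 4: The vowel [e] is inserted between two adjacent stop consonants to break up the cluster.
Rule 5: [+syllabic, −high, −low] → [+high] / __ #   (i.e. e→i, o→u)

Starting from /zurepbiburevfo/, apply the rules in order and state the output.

Rule 1 (intervocalic voicing): no segment meets the environment; /zurepbiburevfo/ is unchanged.
Rule 2 (regressive voicing assimilation): /p/ precedes the voiced obstruent /b/, so it voices to [b] by assimilation. /v/ precedes the voiceless obstruent /f/, so it devoices to [f] by assimilation. /zurepbiburevfo/ → zurebbibureffo.
Rule 3 (pre-rhotic lowering): /u/ is a high vowel immediately before /r/, so it lowers to [o]. /u/ is a high vowel immediately before /r/, so it lowers to [o]. /zurebbibureffo/ → zorebbiboreffo.
Rule 4 (stop-cluster e-epenthesis): /b/ and /b/ form a stop–stop cluster, so [e] is inserted between them. /zorebbiboreffo/ → zorebebiboreffo.
Rule 5 (final vowel raising): /o/ is a mid vowel in word-final position, so it raises to [u]. /zorebebiboreffo/ → zorebebiboreffu.

zorebebiboreffu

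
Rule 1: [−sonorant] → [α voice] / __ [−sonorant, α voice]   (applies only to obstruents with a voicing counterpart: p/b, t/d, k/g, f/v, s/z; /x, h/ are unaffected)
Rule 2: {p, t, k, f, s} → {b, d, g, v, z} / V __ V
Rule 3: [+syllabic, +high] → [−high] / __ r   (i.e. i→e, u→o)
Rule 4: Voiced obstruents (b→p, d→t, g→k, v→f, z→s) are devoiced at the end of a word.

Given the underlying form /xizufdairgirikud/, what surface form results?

xizuvdaergerigut

Rule 1 (regressive voicing assimilation): /f/ precedes the voiced obstruent /d/, so it voices to [v] by assimilation. /xizufdairgirikud/ → xizuvdairgirikud.
Rule 2 (intervocalic voicing): /k/ is a voiceless obstruent between vowels /i/ and /u/, so it voices to [g]. /xizuvdairgirikud/ → xizuvdairgirigud.
Rule 3 (pre-rhotic lowering): /i/ is a high vowel immediately before /r/, so it lowers to [e]. /i/ is a high vowel immediately before /r/, so it lowers to [e]. /xizuvdairgirigud/ → xizuvdaergerigud.
Rule 4 (final devoicing): /d/ is a voiced obstruent in word-final position, so it devoices to [t]. /xizuvdaergerigud/ → xizuvdaergerigut.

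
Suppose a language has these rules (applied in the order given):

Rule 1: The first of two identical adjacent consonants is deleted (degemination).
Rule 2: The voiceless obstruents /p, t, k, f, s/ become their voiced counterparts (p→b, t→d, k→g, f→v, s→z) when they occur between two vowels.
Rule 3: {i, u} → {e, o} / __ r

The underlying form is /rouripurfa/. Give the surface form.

rooriborfa

Rule 1 (degemination): no segment meets the environment; /rouripurfa/ is unchanged.
Rule 2 (intervocalic voicing): /p/ is a voiceless obstruent between vowels /i/ and /u/, so it voices to [b]. /rouripurfa/ → rouriburfa.
Rule 3 (pre-rhotic lowering): /u/ is a high vowel immediately before /r/, so it lowers to [o]. /u/ is a high vowel immediately before /r/, so it lowers to [o]. /rouriburfa/ → rooriborfa.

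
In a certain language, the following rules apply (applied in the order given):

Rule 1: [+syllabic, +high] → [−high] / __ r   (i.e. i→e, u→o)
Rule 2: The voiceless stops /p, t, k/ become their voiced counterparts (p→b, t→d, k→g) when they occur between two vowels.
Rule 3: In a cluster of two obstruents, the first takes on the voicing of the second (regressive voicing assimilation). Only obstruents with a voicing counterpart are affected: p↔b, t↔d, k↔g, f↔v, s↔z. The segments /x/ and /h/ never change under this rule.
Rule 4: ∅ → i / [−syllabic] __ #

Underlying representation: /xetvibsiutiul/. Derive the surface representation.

xedvipsiudiuli

Rule 1 (pre-rhotic lowering): no segment meets the environment; /xetvibsiutiul/ is unchanged.
Rule 2 (intervocalic voicing): /t/ is a voiceless stop between vowels /u/ and /i/, so it voices to [d]. /xetvibsiutiul/ → xetvibsiudiul.
Rule 3 (regressive voicing assimilation): /t/ precedes the voiced obstruent /v/, so it voices to [d] by assimilation. /b/ precedes the voiceless obstruent /s/, so it devoices to [p] by assimilation. /xetvibsiudiul/ → xedvipsiudiul.
Rule 4 (final i-epenthesis): the form ends in the consonant /l/, so [i] is inserted word-finally. /xedvipsiudiul/ → xedvipsiudiuli.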